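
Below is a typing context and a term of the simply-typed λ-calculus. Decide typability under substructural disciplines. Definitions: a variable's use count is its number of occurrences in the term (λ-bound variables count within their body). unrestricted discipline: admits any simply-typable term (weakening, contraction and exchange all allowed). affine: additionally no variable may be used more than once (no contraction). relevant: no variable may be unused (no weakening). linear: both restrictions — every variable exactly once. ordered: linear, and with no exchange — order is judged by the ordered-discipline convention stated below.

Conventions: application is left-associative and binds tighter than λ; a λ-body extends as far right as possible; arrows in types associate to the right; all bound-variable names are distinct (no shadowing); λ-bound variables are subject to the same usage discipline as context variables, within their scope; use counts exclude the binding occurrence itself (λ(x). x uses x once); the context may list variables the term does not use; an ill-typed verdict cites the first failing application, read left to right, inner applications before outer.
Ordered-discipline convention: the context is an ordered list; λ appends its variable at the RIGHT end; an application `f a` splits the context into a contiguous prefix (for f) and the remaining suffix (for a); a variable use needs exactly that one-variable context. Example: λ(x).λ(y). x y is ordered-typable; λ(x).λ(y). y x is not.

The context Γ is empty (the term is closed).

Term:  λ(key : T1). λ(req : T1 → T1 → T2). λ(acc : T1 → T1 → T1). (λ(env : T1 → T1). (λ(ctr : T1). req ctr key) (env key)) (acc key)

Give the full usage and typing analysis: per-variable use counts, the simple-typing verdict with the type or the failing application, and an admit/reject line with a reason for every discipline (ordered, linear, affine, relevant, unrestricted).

counts: key [bound]=3; req [bound]=1; acc [bound]=1; env [bound]=1; ctr [bound]=1
uses in reading order: req, ctr, key, env, key, acc, key
typing: well-typed at T1 → (T1 → T1 → T2) → (T1 → T1 → T1) → T2
ordered ✗ (repeated use of key ×3)
linear ✗ (repeated use of key ×3)
affine ✗ (repeated use of key ×3)
relevant ✓ (none of key, req, acc, env, ctr goes unused)
unrestricted ✓ (simply typable at T1 → (T1 → T1 → T2) → (T1 → T1 → T1) → T2; W, C, E all held)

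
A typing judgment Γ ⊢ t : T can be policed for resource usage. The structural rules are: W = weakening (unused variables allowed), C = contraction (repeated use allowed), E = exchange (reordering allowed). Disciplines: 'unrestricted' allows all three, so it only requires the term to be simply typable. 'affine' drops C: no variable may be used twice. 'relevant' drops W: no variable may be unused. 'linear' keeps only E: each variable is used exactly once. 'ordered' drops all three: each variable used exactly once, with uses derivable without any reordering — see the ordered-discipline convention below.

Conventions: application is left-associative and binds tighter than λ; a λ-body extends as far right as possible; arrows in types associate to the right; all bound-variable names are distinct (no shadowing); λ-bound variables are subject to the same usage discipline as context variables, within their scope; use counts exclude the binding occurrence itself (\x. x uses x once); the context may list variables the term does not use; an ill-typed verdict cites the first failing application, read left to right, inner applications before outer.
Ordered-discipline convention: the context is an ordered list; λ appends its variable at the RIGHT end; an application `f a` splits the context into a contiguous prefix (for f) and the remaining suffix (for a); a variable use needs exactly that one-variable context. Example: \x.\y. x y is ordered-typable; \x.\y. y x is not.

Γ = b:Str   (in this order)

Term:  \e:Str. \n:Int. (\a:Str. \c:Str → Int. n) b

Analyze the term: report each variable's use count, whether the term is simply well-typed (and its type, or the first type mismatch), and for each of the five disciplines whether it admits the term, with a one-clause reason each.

variable uses: b ×1, e (bound) ×0, n (bound) ×1, a (bound) ×0, c (bound) ×0
use order (left to right): n, b
typing: well-typed at Str → Int → (Str → Int) → Int
ordered ✗ (unused: e, a, c — weakening required)
linear ✗ (unused: e, a, c — weakening required)
affine ✓ (b, e, n, a, c: no repeats, contraction unneeded)
relevant ✗ (unused: e, a, c — weakening required)
unrestricted ✓ (well-typed at Str → Int → (Str → Int) → Int; no restrictions here)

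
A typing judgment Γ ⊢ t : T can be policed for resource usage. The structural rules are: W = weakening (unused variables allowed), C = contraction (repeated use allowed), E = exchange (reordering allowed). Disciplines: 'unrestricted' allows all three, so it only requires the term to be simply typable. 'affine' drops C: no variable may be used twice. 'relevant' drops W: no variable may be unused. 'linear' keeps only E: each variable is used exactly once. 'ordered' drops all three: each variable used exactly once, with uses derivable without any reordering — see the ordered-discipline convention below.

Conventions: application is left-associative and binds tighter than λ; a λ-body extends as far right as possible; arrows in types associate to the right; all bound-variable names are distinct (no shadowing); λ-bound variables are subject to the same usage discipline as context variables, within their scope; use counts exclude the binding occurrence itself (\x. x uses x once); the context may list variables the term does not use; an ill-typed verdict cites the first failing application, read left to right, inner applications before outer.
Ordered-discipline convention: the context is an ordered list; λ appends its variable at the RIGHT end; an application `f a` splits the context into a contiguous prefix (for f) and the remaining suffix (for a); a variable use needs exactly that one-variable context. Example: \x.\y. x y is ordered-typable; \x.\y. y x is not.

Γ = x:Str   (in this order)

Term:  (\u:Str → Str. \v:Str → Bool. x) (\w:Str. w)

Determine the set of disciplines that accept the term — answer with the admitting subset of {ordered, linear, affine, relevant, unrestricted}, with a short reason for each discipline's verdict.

admitted by: affine, unrestricted
variable uses: x: 1; u (bound): 0; v (bound): 0; w (bound): 1
uses in reading order: x, w
typing: ✓ — (Str → Bool) → Str
ordered ✗ (u, v left unused)
linear ✗ (u, v left unused)
affine ✓ (at most one use each (x, u, v, w))
relevant ✗ (u, v left unused)
unrestricted ✓ (typability at (Str → Bool) → Str is all that's needed)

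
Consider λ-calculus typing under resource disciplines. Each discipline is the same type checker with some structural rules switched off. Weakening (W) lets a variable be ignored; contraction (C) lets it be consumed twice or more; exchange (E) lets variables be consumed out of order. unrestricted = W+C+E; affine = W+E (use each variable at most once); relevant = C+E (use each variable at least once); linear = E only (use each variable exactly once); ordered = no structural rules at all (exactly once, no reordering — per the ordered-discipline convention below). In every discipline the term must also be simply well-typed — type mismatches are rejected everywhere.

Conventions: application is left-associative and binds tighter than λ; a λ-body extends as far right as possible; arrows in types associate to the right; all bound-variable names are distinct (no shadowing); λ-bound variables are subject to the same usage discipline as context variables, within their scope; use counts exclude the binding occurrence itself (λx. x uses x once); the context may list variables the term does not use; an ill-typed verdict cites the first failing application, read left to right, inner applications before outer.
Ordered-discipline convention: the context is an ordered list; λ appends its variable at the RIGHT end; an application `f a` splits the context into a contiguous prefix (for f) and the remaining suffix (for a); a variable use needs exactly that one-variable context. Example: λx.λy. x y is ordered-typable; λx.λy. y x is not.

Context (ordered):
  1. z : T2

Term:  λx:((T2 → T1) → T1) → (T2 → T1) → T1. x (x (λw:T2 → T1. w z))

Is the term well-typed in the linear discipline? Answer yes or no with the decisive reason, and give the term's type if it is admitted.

no — needs contraction — x ×2
variable uses: z ×1, x [bound] ×2, w [bound] ×1
use order (left to right): x, x, w, z
typing: ✓ — (((T2 → T1) → T1) → (T2 → T1) → T1) → (T2 → T1) → T1
summary: ordered ✗ | linear ✗ | affine ✗ | relevant ✓ | unrestricted ✓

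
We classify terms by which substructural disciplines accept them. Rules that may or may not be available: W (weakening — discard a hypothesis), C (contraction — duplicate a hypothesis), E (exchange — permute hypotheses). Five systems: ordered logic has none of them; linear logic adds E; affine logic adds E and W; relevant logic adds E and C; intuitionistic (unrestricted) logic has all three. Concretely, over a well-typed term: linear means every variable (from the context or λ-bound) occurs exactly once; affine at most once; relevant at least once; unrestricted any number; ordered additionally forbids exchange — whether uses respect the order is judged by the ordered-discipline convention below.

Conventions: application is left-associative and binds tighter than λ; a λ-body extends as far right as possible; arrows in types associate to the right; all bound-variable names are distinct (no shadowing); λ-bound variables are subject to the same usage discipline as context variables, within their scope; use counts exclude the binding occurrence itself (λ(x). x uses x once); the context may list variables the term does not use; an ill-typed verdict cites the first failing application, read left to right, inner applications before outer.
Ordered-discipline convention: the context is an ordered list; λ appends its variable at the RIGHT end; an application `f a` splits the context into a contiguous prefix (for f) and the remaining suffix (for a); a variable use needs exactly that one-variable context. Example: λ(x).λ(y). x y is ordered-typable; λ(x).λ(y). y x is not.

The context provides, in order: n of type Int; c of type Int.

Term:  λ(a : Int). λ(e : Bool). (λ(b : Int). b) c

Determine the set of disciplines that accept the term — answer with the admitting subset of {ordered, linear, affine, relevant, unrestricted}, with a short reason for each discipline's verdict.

admitting disciplines: affine, unrestricted
counts: n: 0; c: 1; a (bound): 0; e (bound): 0; b (bound): 1
uses in reading order: b, c
typing: ✓ — Int -> Bool -> Int
ordered: ✗ — unused: n, a, e — weakening required
linear: ✗ — unused: n, a, e — weakening required
affine: ✓ — at most one use each (n, c, a, e, b)
relevant: ✗ — unused: n, a, e — weakening required
unrestricted: ✓ — simply typable at Int -> Bool -> Int; W, C, E all held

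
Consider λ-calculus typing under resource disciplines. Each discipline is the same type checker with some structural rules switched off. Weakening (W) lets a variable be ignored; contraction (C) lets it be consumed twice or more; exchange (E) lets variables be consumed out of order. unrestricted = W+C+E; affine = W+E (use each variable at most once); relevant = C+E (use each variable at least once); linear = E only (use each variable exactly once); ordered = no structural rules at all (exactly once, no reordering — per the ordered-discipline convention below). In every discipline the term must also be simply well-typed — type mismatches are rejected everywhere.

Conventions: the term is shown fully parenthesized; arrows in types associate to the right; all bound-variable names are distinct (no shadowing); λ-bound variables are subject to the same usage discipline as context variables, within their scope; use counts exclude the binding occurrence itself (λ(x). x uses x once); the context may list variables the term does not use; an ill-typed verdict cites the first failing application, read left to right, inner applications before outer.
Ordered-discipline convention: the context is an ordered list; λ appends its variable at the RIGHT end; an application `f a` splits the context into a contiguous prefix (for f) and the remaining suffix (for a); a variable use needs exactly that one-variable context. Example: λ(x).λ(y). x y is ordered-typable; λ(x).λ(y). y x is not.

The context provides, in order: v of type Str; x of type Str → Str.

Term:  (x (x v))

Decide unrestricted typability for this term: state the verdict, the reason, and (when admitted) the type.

yes — typability at Str is all that's needed; term : Str
variable uses: v=1; x=2
left-to-right use order: x, x, v
typing: well-typed at Str
across the five disciplines: ordered ✗; linear ✗; affine ✗; relevant ✓; unrestricted ✓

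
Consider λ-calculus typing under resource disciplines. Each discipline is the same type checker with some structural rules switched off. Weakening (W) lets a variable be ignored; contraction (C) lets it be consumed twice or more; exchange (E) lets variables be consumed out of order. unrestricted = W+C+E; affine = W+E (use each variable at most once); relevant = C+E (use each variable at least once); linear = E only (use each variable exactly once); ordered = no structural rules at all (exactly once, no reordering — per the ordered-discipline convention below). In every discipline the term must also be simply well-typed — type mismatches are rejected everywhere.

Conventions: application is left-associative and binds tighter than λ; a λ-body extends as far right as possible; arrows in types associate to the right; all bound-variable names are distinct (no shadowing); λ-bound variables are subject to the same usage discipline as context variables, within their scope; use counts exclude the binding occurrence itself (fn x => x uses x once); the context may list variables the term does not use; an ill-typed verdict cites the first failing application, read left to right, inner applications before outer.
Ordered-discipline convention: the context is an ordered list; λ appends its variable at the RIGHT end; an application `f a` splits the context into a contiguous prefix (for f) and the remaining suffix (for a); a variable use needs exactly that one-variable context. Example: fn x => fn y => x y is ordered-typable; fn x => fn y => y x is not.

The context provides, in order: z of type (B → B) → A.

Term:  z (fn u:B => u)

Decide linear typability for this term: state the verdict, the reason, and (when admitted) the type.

yes — each of z, u used exactly once; term : A
usage: z=1; u [bound]=1
uses in reading order: z, u
typing: well-typed at A
all disciplines: ordered ✓; linear ✓; affine ✓; relevant ✓; unrestricted ✓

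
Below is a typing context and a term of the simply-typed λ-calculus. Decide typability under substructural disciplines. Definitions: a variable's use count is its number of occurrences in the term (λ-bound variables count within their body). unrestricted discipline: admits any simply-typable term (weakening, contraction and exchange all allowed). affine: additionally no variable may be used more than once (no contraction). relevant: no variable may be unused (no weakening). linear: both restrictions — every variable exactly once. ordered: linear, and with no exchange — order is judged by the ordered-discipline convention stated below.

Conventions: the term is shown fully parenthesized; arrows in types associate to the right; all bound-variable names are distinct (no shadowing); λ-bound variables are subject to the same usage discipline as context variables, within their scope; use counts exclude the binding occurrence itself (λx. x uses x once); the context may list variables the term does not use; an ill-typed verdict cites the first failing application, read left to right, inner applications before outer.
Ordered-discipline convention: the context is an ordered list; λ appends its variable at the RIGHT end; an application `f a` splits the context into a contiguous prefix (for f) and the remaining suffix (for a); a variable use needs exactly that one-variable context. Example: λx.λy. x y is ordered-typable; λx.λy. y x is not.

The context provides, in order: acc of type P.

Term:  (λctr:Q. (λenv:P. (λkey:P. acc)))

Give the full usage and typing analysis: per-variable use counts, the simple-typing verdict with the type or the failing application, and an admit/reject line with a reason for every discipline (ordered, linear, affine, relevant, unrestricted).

variable uses: acc ×1; ctr (bound) ×0; env (bound) ×0; key (bound) ×0
order of uses: acc
typing: well-typed at Q -> P -> P -> P
ordered ✗ (ctr, env, key left unused)
linear ✗ (ctr, env, key left unused)
affine ✓ (at most one use each (acc, ctr, env, key))
relevant ✗ (ctr, env, key left unused)
unrestricted ✓ (type-checks (Q -> P -> P -> P) and nothing is barred)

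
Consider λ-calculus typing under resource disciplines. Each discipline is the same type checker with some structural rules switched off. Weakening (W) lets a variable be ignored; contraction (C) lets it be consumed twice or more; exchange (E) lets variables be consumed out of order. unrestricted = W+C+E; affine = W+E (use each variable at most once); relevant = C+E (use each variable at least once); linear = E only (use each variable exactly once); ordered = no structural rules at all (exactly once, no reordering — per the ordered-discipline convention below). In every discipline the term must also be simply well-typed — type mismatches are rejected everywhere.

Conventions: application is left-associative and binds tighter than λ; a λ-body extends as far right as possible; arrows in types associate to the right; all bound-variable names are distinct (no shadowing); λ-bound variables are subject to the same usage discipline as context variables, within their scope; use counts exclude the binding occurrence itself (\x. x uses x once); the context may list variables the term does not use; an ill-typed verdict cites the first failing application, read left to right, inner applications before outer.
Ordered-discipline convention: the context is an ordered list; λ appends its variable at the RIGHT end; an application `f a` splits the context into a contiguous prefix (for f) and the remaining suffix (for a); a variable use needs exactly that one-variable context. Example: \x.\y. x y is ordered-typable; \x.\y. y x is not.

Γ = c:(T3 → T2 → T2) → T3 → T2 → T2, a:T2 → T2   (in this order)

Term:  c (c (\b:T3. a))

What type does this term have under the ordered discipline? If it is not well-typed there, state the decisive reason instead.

not well-typed under ordered — needs contraction — c ×2; needs weakening: b unused
usage: c: 2; a: 1; b (bound): 0
use order (left to right): c, c, a
typing: the term checks, with type T3 → T2 → T2
across the five disciplines: ordered ✗ · linear ✗ · affine ✗ · relevant ✗ · unrestricted ✓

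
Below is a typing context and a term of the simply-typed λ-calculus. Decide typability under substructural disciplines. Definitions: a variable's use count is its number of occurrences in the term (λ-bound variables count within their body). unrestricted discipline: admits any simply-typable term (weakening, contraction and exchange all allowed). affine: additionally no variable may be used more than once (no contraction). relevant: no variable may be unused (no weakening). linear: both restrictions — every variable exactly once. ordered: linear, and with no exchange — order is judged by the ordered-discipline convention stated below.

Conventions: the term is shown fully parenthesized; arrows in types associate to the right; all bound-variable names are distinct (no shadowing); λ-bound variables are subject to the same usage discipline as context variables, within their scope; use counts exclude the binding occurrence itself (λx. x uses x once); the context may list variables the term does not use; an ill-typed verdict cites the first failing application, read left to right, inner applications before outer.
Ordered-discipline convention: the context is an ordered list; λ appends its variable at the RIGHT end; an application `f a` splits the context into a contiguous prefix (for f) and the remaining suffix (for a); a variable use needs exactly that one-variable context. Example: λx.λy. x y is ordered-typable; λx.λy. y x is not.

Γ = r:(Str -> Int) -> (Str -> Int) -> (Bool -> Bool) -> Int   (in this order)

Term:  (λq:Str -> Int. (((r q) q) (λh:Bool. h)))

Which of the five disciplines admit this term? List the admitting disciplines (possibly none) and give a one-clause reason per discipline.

admitted by: relevant, unrestricted
usage: r: 1; q [bound]: 2; h [bound]: 1
uses in reading order: r, q, q, h
typing: well-typed — term : (Str -> Int) -> Int
ordered ✗ (uses contraction: q ×2)
linear ✗ (uses contraction: q ×2)
affine ✗ (uses contraction: q ×2)
relevant ✓ (r, q, h: all used, weakening unneeded)
unrestricted ✓ (typability at (Str -> Int) -> Int is all that's needed)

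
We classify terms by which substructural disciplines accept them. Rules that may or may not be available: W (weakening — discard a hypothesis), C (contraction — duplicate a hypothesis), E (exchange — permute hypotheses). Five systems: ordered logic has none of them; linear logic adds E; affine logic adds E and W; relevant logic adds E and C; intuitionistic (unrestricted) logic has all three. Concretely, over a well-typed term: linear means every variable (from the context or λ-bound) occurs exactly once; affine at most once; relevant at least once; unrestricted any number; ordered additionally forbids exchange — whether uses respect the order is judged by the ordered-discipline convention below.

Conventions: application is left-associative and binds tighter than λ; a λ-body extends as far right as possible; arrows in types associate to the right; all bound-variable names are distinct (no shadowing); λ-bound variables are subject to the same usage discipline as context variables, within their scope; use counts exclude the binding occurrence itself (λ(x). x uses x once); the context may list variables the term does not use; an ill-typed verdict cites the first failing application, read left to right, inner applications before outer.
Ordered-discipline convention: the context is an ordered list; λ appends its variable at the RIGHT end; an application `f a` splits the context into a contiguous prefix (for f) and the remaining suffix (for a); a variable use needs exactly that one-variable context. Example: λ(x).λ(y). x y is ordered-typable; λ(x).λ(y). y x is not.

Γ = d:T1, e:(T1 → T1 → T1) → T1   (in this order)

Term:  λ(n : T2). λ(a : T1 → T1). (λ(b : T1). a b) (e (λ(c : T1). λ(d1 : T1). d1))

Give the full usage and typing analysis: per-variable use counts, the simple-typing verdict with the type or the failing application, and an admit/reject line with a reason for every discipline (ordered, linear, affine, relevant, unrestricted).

counts: d ×0; e ×1; n (bound) ×0; a (bound) ×1; b (bound) ×1; c (bound) ×0; d1 (bound) ×1
uses in reading order: a, b, e, d1
typing: well-typed at T2 → (T1 → T1) → T1
ordered ✗ (d, n, c never used (weakening))
linear ✗ (d, n, c never used (weakening))
affine ✓ (at most one use each (d, e, n, a, b, c, d1))
relevant ✗ (d, n, c never used (weakening))
unrestricted ✓ (simply typable at T2 → (T1 → T1) → T1; W, C, E all held)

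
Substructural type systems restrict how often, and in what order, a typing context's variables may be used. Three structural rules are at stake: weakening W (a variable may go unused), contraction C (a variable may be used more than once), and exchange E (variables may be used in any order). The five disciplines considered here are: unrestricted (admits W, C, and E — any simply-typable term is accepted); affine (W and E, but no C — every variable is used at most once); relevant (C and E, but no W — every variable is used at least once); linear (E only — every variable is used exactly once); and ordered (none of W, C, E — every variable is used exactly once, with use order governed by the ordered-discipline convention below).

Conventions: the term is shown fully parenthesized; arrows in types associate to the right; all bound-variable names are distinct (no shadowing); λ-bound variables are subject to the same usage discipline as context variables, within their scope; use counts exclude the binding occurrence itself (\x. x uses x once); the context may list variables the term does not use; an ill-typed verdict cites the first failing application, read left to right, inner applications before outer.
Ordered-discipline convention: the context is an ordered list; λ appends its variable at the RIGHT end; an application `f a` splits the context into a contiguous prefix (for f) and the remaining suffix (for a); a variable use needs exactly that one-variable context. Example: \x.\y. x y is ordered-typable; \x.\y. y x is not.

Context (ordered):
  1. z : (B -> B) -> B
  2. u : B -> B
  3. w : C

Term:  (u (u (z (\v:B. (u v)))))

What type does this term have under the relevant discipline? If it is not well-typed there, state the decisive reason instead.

not well-typed under relevant — w never used (weakening)
variable uses: z: 1; u: 3; w: 0; v (bound): 1
uses in reading order: u, u, z, u, v
typing: the term checks, with type B
summary: ordered ✗; linear ✗; affine ✗; relevant ✗; unrestricted ✓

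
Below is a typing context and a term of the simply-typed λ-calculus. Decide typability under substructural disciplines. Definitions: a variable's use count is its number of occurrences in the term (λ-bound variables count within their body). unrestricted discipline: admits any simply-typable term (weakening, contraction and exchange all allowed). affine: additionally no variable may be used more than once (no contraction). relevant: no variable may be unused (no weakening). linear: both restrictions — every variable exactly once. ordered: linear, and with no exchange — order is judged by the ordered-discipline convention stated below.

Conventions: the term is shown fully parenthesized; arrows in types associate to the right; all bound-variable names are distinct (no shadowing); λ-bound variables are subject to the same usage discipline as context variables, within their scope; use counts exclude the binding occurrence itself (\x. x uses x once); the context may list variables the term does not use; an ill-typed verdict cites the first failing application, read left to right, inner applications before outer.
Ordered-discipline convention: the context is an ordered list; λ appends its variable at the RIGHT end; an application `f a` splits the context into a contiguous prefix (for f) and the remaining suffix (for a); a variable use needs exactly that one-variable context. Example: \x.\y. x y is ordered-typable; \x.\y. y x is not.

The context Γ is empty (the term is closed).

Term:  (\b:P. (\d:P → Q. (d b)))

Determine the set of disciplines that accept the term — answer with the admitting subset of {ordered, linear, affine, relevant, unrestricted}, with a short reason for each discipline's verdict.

admitting disciplines: linear, affine, relevant, unrestricted
usage: b (bound): 1; d (bound): 1
use order (left to right): d, b
typing: well-typed at P → (P → Q) → Q
ordered: ✗ — needs exchange: uses follow d, b
linear: ✓ — single use per variable (b, d)
affine: ✓ — b, d: no repeats, contraction unneeded
relevant: ✓ — b, d: all used, weakening unneeded
unrestricted: ✓ — simply typable at P → (P → Q) → Q; W, C, E all held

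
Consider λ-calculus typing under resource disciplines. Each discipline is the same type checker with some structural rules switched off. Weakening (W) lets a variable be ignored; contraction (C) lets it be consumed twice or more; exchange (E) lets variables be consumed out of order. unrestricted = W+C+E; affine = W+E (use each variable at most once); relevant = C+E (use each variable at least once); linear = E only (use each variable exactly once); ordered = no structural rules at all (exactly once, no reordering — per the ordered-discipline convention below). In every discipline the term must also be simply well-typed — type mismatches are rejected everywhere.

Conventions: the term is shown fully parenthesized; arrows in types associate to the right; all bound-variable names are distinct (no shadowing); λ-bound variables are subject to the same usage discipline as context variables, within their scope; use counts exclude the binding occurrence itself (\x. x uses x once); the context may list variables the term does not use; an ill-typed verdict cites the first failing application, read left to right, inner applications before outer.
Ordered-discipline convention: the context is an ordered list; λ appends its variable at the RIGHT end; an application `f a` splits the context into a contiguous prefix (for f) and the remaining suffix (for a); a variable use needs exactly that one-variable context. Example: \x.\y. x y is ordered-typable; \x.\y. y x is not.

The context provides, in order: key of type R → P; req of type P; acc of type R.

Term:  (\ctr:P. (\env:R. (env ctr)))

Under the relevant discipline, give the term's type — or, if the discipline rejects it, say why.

not well-typed under relevant — fails simple typing
counts: key: 0; req: 0; acc: 0; ctr (λ-bound): 1; env (λ-bound): 1
left-to-right use order: env, ctr
typing: ill-typed: non-function type R applied to an argument
across the five disciplines: ordered ✗ · linear ✗ · affine ✗ · relevant ✗ · unrestricted ✗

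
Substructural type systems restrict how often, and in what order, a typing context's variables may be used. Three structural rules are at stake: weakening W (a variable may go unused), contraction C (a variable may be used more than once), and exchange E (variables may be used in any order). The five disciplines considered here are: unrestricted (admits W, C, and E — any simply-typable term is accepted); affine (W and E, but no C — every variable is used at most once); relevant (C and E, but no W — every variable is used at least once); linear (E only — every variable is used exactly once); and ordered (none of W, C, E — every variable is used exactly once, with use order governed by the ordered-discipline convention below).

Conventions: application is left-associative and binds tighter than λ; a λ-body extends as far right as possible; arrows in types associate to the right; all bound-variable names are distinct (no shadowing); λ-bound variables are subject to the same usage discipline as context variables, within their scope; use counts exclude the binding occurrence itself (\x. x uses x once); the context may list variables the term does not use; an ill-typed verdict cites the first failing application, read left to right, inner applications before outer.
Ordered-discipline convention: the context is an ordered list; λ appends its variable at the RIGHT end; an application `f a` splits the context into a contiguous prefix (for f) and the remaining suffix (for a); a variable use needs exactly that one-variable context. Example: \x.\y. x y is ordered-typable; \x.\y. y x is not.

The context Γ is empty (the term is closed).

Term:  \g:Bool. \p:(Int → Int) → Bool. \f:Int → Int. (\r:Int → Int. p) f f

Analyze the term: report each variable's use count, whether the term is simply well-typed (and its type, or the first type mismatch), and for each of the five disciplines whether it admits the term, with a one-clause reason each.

variable uses: g (λ-bound) ×0, p (λ-bound) ×1, f (λ-bound) ×2, r (λ-bound) ×0
uses in reading order: p, f, f
typing: well-typed at Bool → ((Int → Int) → Bool) → (Int → Int) → Bool
ordered ✗ (f ×2 used more than once (contraction); g, r left unused)
linear ✗ (f ×2 used more than once (contraction); g, r left unused)
affine ✗ (f ×2 used more than once (contraction))
relevant ✗ (g, r left unused)
unrestricted ✓ (type-checks (Bool → ((Int → Int) → Bool) → (Int → Int) → Bool) and nothing is barred)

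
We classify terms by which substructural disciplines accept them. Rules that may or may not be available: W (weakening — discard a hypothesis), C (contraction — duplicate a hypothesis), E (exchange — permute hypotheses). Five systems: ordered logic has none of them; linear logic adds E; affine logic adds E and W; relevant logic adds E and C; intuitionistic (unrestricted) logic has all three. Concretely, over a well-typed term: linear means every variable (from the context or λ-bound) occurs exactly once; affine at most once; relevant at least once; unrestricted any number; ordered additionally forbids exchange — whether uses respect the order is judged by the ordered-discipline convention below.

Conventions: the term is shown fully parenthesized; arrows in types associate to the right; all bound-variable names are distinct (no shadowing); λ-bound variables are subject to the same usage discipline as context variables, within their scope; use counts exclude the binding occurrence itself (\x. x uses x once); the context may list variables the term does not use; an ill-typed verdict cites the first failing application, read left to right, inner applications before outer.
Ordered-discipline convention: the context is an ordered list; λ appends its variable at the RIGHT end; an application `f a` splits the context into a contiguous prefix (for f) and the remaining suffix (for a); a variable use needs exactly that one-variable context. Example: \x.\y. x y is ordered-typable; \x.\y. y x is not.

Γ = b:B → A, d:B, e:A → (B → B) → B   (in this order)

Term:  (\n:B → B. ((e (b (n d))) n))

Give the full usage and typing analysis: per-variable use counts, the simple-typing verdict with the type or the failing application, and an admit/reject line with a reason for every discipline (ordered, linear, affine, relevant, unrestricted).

counts: b: 1×; d: 1×; e: 1×; n (λ-bound): 2×
left-to-right use order: e, b, n, d, n
typing: well-typed at (B → B) → B
ordered: ✗ — repeated use of n ×2
linear: ✗ — repeated use of n ×2
affine: ✗ — repeated use of n ×2
relevant: ✓ — b, d, e, n: all used, weakening unneeded
unrestricted: ✓ — simply typable at (B → B) → B; W, C, E all held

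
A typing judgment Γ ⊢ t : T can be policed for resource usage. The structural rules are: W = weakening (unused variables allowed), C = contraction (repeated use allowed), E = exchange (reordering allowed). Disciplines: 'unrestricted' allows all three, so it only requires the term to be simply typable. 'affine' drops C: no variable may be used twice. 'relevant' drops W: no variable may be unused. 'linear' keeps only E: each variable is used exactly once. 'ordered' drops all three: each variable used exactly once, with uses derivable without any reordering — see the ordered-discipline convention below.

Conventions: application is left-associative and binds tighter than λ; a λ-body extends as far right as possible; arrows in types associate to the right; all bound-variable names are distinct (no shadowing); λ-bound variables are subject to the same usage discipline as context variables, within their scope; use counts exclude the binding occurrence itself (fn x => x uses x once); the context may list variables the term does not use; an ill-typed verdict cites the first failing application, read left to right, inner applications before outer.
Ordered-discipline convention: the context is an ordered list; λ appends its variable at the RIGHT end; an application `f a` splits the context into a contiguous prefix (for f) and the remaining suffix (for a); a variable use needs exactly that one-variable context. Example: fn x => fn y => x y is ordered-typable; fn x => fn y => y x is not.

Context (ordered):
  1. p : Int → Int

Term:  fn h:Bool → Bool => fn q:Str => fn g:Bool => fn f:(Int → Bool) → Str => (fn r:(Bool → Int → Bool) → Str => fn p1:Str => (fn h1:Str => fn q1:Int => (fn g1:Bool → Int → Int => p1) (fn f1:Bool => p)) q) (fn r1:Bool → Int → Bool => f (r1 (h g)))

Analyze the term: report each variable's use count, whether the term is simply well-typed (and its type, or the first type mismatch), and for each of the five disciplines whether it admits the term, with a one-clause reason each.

counts: p: 1; h [bound]: 1; q [bound]: 1; g [bound]: 1; f [bound]: 1; r [bound]: 0; p1 [bound]: 1; h1 [bound]: 0; q1 [bound]: 0; g1 [bound]: 0; f1 [bound]: 0; r1 [bound]: 1
order of uses: p1, p, q, f, r1, h, g
typing: well-typed — term : (Bool → Bool) → Str → Bool → ((Int → Bool) → Str) → Str → Int → Str
ordered: ✗, r, h1, q1, g1, f1 never used (weakening)
linear: ✗, r, h1, q1, g1, f1 never used (weakening)
affine: ✓, at most one use each (p, h, q, g, f, r, p1, h1, q1, g1, f1, r1)
relevant: ✗, r, h1, q1, g1, f1 never used (weakening)
unrestricted: ✓, simply typable at (Bool → Bool) → Str → Bool → ((Int → Bool) → Str) → Str → Int → Str; W, C, E all held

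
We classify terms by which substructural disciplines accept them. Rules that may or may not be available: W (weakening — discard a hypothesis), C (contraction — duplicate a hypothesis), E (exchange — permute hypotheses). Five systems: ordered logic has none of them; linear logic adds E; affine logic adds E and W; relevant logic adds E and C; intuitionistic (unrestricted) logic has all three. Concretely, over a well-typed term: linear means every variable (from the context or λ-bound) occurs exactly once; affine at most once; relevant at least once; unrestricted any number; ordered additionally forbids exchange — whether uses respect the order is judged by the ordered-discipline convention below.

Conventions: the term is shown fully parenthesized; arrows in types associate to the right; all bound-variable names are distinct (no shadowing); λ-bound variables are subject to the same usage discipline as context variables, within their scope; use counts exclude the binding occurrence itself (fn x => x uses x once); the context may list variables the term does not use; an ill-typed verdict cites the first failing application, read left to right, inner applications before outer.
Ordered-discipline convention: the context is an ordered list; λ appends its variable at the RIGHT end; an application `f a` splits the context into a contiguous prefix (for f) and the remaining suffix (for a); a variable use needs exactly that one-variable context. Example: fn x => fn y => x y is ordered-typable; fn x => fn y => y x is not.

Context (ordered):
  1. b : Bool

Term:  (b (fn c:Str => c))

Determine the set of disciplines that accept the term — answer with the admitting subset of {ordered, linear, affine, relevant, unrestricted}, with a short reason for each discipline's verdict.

admitted in: none
use counts: b=1, c [bound]=1
use order (left to right): b, c
typing: ill-typed: can't apply a value of type Bool
ordered: ✗ — the type mismatch rejects it
linear: ✗ — not simply typable
affine: ✗ — fails simple typing
relevant: ✗ — a type mismatch blocks all five
unrestricted: ✗ — the type mismatch rejects it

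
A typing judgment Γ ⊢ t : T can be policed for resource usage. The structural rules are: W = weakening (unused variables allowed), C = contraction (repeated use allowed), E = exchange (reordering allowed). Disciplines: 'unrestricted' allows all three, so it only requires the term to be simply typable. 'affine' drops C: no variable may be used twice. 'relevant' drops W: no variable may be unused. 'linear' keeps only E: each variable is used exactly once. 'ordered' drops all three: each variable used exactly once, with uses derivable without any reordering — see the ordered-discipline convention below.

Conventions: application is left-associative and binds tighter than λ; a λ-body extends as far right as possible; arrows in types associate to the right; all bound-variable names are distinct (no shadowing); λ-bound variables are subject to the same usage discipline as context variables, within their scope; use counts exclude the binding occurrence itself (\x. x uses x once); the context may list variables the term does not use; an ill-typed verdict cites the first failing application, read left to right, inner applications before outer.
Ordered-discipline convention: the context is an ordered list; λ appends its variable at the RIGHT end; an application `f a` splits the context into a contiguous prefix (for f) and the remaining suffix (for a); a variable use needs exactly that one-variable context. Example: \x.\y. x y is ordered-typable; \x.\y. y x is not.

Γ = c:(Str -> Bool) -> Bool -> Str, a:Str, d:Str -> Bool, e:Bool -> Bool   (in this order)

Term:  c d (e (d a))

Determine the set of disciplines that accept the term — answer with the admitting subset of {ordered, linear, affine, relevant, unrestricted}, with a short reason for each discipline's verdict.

admitting disciplines: relevant, unrestricted
counts: c=1; a=1; d=2; e=1
left-to-right use order: c, d, e, d, a
typing: well-typed at Str
ordered ✗ (needs contraction — d ×2)
linear ✗ (needs contraction — d ×2)
affine ✗ (needs contraction — d ×2)
relevant ✓ (c, a, d, e: all used, weakening unneeded)
unrestricted ✓ (well-typed at Str; no restrictions here)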